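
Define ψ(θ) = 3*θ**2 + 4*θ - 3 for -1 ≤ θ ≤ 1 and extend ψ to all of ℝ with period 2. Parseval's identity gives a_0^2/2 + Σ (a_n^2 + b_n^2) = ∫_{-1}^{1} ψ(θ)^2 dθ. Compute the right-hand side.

∫_{-1}^{1} ψ(θ)^2 dθ = 304/15.

304/15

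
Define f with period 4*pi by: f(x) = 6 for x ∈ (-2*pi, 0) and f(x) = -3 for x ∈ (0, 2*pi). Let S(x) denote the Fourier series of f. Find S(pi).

f is continuous at x = pi with value -3, so the series converges to -3 there.

-3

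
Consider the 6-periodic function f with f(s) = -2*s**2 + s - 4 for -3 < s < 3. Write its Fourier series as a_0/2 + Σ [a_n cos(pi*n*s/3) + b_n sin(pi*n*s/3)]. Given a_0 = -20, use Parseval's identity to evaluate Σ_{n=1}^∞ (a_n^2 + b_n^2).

318/5

Parseval: a_0^2/2 + Σ_{n≥1} (a_n^2+b_n^2) = 1/3 ∫_{-3}^{3} f(s)^2 ds = 1318/5.
Subtract a_0^2/2 = 200: Σ (a_n^2+b_n^2) = 318/5.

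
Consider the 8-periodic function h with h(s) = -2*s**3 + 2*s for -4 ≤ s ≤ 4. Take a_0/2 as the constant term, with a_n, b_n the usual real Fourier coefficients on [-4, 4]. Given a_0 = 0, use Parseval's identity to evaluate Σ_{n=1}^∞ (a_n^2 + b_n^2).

409984/105

Parseval: a_0^2/2 + Σ_{n≥1} (a_n^2+b_n^2) = 1/4 ∫_{-4}^{4} h(s)^2 ds = 409984/105.
Subtract a_0^2/2 = 0: Σ (a_n^2+b_n^2) = 409984/105.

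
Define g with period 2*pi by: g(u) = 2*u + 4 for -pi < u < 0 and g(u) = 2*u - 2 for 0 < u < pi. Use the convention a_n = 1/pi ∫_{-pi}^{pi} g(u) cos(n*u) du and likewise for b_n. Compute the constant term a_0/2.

1

a_0 = 1/pi ∫_{-pi}^{pi} g(u) du = 1/pi · (2*pi) = 2.
So the constant term a_0/2 = 1.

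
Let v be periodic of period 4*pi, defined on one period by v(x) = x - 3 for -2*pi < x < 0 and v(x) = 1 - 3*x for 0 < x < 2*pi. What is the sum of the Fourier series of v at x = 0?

-1

At x = 0 the one-sided limits are v(0^-) = -3 and v(0^+) = 1.
By Dirichlet's theorem the series converges to their average, [(-3) + (1)]/2 = -1.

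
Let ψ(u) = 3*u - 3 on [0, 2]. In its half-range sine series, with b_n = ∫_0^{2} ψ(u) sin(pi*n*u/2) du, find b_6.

-2/pi

b_6 = ∫_0^{2} (3*u - 3) sin(3*pi*u) du.
Integrating by parts (boundary term plus one more integral), an antiderivative of (3*u - 3) sin(3*pi*u) is -u*cos(3*pi*u)/pi + sin(3*pi*u)/(3*pi**2) + cos(3*pi*u)/pi; evaluating from 0 to 2: ∫_{0}^{2} (3*u - 3) sin(3*pi*u) du = (-1/pi) - (1/pi) = -2/pi.
Hence b_6 = -2/pi.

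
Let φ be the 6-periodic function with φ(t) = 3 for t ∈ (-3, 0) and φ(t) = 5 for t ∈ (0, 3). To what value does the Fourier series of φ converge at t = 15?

t = 15 differs from t = 3 by 2 full period(s), and the series is 6-periodic.
At t = 3 the one-sided limits are φ(3^-) = 5 and φ(3^+) = 3.
By Dirichlet's theorem the series converges to their average, [(5) + (3)]/2 = 4.

4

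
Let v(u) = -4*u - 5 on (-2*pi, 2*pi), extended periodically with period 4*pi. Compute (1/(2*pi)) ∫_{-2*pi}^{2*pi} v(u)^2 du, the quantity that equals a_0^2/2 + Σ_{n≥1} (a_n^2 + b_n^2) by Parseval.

(1/(2*pi)) ∫_{-2*pi}^{2*pi} v(u)^2 du = (1/(2*pi)) · (100*pi + 256*pi**3/3) = 50 + 128*pi**2/3.

50 + 128*pi**2/3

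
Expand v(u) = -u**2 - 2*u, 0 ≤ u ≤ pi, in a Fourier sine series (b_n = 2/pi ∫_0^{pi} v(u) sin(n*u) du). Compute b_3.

2*(-9*pi**2 - 18*pi + 4)/(27*pi)

b_3 = 2/pi ∫_0^{pi} (-u**2 - 2*u) sin(3*u) du.
Integrating by parts twice (tabular method), an antiderivative of (-u**2 - 2*u) sin(3*u) is u**2*cos(3*u)/3 - 2*u*sin(3*u)/9 + 2*u*cos(3*u)/3 - 2*sin(3*u)/9 - 2*cos(3*u)/27; evaluating from 0 to pi: ∫_{0}^{pi} (-u**2 - 2*u) sin(3*u) du = (-pi**2/3 - 2*pi/3 + 2/27) - (-2/27) = -pi**2/3 - 2*pi/3 + 4/27.
Hence b_3 = (2/pi)·(-pi**2/3 - 2*pi/3 + 4/27) = 2*(-9*pi**2 - 18*pi + 4)/(27*pi).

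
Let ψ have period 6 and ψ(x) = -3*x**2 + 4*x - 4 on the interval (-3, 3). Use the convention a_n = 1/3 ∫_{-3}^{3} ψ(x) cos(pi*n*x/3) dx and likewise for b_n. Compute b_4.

-6/pi

b_4 = 1/3 ∫_{-3}^{3} ψ(x) sin(4*pi*x/3) dx.
Integrating by parts twice (tabular method), an antiderivative of (-3*x**2 + 4*x - 4) sin(4*pi*x/3) is 9*x**2*cos(4*pi*x/3)/(4*pi) - 27*x*sin(4*pi*x/3)/(8*pi**2) - 3*x*cos(4*pi*x/3)/pi + 9*sin(4*pi*x/3)/(4*pi**2) - 81*cos(4*pi*x/3)/(32*pi**3) + 3*cos(4*pi*x/3)/pi; evaluating from -3 to 3: ∫_{-3}^{3} (-3*x**2 + 4*x - 4) sin(4*pi*x/3) dx = (3*(-27 + 152*pi**2)/(32*pi**3)) - (3*(-27 + 344*pi**2)/(32*pi**3)) = -18/pi.
Hence b_4 = (1/3)·(-18/pi) = -6/pi.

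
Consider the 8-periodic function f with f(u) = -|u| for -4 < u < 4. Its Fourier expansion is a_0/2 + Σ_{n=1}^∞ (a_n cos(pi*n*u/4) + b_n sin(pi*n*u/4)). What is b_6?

b_6 = 1/4 ∫_{-4}^{4} f(u) sin(3*pi*u/2) du.
f is even and sin(3*pi*u/2) is odd, so the integrand is odd over a symmetric interval and the integral vanishes.

0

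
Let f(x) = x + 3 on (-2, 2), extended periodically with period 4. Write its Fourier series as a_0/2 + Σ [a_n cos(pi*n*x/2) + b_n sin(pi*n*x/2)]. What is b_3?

4/(3*pi)

b_3 = 1/2 ∫_{-2}^{2} f(x) sin(3*pi*x/2) dx.
Integrating by parts (boundary term plus one more integral), an antiderivative of (x + 3) sin(3*pi*x/2) is -2*x*cos(3*pi*x/2)/(3*pi) + 4*sin(3*pi*x/2)/(9*pi**2) - 2*cos(3*pi*x/2)/pi; evaluating from -2 to 2: ∫_{-2}^{2} (x + 3) sin(3*pi*x/2) dx = (10/(3*pi)) - (2/(3*pi)) = 8/(3*pi).
Hence b_3 = (1/2)·(8/(3*pi)) = 4/(3*pi).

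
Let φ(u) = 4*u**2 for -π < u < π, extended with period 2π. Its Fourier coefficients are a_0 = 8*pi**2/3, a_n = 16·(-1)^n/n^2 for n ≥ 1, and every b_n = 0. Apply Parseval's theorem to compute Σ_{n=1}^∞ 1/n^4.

Parseval: a_0^2/2 + Σ a_n^2 = (1/π) ∫_{-π}^{π} φ(u)^2 du = 32*pi**4/5.
Subtract a_0^2/2 = 32*pi**4/9: Σ a_n^2 = 128*pi**4/45.
Since a_n^2 = 256/n^4, Σ 1/n^4 = pi**4/90.

pi**4/90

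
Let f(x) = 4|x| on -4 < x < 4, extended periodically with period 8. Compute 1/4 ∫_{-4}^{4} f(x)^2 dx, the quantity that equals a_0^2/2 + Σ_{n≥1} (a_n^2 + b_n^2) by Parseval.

1/4 ∫_{-4}^{4} f(x)^2 dx = 1/4 · (2048/3) = 512/3.

512/3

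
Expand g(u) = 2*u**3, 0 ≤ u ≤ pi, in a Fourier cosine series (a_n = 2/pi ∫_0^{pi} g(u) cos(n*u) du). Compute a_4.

3*pi/4

a_4 = 2/pi ∫_0^{pi} (2*u**3) cos(4*u) du.
Integrating by parts three times (tabular method), an antiderivative of (2*u**3) cos(4*u) is u**3*sin(4*u)/2 + 3*u**2*cos(4*u)/8 - 3*u*sin(4*u)/16 - 3*cos(4*u)/64; evaluating from 0 to pi: ∫_{0}^{pi} (2*u**3) cos(4*u) du = (-3/64 + 3*pi**2/8) - (-3/64) = 3*pi**2/8.
Hence a_4 = (2/pi)·(3*pi**2/8) = 3*pi/4.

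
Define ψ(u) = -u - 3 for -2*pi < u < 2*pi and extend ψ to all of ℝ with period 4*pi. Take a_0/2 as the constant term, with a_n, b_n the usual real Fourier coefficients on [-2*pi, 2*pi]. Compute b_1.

b_1 = (1/(2*pi)) ∫_{-2*pi}^{2*pi} ψ(u) sin(u/2) du.
Integrating by parts (boundary term plus one more integral), an antiderivative of (-u - 3) sin(u/2) is 2*u*cos(u/2) - 4*sin(u/2) + 6*cos(u/2); evaluating from -2*pi to 2*pi: ∫_{-2*pi}^{2*pi} (-u - 3) sin(u/2) du = (-4*pi - 6) - (-6 + 4*pi) = -8*pi.
Hence b_1 = (1/(2*pi))·(-8*pi) = -4.

-4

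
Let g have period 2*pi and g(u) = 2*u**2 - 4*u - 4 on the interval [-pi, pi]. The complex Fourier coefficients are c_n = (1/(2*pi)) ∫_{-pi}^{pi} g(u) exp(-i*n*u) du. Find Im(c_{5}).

Since g is real-valued, Im(c_{5}) = -(1/(2*pi)) ∫_{-pi}^{pi} g(u) sin(5*u) du = -b_{5}/2.
Integrating by parts twice (tabular method), an antiderivative of (2*u**2 - 4*u - 4) sin(5*u) is -2*u**2*cos(5*u)/5 + 4*u*sin(5*u)/25 + 4*u*cos(5*u)/5 - 4*sin(5*u)/25 + 104*cos(5*u)/125; evaluating from -pi to pi: ∫_{-pi}^{pi} (2*u**2 - 4*u - 4) sin(5*u) du = (-4*pi/5 - 104/125 + 2*pi**2/5) - (-104/125 + 4*pi/5 + 2*pi**2/5) = -8*pi/5.
Hence Im(c_{5}) = (-1/(2*pi))·(-8*pi/5) = 4/5.

4/5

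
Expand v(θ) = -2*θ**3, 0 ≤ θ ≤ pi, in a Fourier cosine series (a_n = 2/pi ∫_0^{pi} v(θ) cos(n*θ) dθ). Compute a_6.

-pi/3

a_6 = 2/pi ∫_0^{pi} (-2*θ**3) cos(6*θ) dθ.
Integrating by parts three times (tabular method), an antiderivative of (-2*θ**3) cos(6*θ) is -θ**3*sin(6*θ)/3 - θ**2*cos(6*θ)/6 + θ*sin(6*θ)/18 + cos(6*θ)/108; evaluating from 0 to pi: ∫_{0}^{pi} (-2*θ**3) cos(6*θ) dθ = (1/108 - pi**2/6) - (1/108) = -pi**2/6.
Hence a_6 = (2/pi)·(-pi**2/6) = -pi/3.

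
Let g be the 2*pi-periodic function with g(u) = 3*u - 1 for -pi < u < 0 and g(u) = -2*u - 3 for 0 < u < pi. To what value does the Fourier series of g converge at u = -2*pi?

u = -2*pi differs from u = 0 by -1 full period(s), and the series is 2*pi-periodic.
At u = 0 the one-sided limits are g(0^-) = -1 and g(0^+) = -3.
By Dirichlet's theorem the series converges to their average, [(-1) + (-3)]/2 = -2.

-2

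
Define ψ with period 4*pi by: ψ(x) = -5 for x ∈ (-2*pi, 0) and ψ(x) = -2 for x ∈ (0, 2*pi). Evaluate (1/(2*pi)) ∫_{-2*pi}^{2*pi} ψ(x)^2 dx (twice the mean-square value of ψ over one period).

29

(1/(2*pi)) ∫_{-2*pi}^{2*pi} ψ(x)^2 dx = (1/(2*pi)) · (58*pi) = 29.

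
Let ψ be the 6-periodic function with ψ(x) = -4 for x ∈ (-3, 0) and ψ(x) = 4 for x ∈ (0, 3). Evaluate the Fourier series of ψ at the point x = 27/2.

4

x = 27/2 differs from x = 3/2 by 2 full period(s), and the series is 6-periodic.
ψ is continuous at x = 3/2 with value 4, so the series converges to 4 there.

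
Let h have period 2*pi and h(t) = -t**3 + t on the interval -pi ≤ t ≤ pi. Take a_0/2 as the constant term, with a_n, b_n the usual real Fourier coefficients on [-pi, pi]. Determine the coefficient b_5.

b_5 = 1/pi ∫_{-pi}^{pi} h(t) sin(5*t) dt.
h is odd and sin(5*t) is odd, so the integrand is even and b_5 = 2/pi ∫_0^{pi} h(t) sin(5*t) dt.
Integrating by parts three times (tabular method), an antiderivative of (-t**3 + t) sin(5*t) is t**3*cos(5*t)/5 - 3*t**2*sin(5*t)/25 - 31*t*cos(5*t)/125 + 31*sin(5*t)/625; evaluating from 0 to pi: ∫_{0}^{pi} (-t**3 + t) sin(5*t) dt = (pi*(31 - 25*pi**2)/125) - (0) = pi*(31 - 25*pi**2)/125.
Hence b_5 = (2/pi)·(pi*(31 - 25*pi**2)/125) = 62/125 - 2*pi**2/5.

62/125 - 2*pi**2/5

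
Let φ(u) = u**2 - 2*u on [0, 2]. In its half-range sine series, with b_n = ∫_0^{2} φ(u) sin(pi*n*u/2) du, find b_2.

0

b_2 = ∫_0^{2} (u**2 - 2*u) sin(pi*u) du.
Integrating by parts twice (tabular method), an antiderivative of (u**2 - 2*u) sin(pi*u) is -u**2*cos(pi*u)/pi + 2*u*sin(pi*u)/pi**2 + 2*u*cos(pi*u)/pi - 2*sin(pi*u)/pi**2 + 2*cos(pi*u)/pi**3; evaluating from 0 to 2: ∫_{0}^{2} (u**2 - 2*u) sin(pi*u) du = (2/pi**3) - (2/pi**3) = 0.
Hence b_2 = 0.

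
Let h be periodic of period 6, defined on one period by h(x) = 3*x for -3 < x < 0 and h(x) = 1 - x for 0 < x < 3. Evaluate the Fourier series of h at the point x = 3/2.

-1/2

h is continuous at x = 3/2 with value -1/2, so the series converges to -1/2 there.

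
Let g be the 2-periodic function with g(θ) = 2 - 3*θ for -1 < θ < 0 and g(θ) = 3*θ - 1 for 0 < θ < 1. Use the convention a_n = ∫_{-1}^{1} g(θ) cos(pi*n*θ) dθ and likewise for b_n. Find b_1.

b_1 = ∫_{-1}^{1} g(θ) sin(pi*θ) dθ.
Split the integral at the breakpoints.
Integrating by parts (boundary term plus one more integral), an antiderivative of (2 - 3*θ) sin(pi*θ) is 3*θ*cos(pi*θ)/pi - 3*sin(pi*θ)/pi**2 - 2*cos(pi*θ)/pi; evaluating from -1 to 0: ∫_{-1}^{0} (2 - 3*θ) sin(pi*θ) dθ = (-2/pi) - (5/pi) = -7/pi.
Integrating by parts (boundary term plus one more integral), an antiderivative of (3*θ - 1) sin(pi*θ) is -3*θ*cos(pi*θ)/pi + 3*sin(pi*θ)/pi**2 + cos(pi*θ)/pi; evaluating from 0 to 1: ∫_{0}^{1} (3*θ - 1) sin(pi*θ) dθ = (2/pi) - (1/pi) = 1/pi.
Summing the pieces gives b_1 = -6/pi.

-6/pi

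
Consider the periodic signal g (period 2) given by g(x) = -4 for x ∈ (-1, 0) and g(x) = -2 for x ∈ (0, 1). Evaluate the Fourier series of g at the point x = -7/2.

x = -7/2 differs from x = 1/2 by -2 full period(s), and the series is 2-periodic.
g is continuous at x = 1/2 with value -2, so the series converges to -2 there.

-2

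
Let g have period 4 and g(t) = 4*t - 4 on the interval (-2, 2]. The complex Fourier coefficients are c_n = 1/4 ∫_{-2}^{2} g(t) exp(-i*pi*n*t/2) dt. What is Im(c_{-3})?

8/(3*pi)

Since g is real-valued, Im(c_{-3}) = -1/4 ∫_{-2}^{2} g(t) sin(-3*pi*t/2) dt = b_{3}/2.
Integrating by parts (boundary term plus one more integral), an antiderivative of (4*t - 4) sin(-3*pi*t/2) is 8*t*cos(3*pi*t/2)/(3*pi) - 16*sin(3*pi*t/2)/(9*pi**2) - 8*cos(3*pi*t/2)/(3*pi); evaluating from -2 to 2: ∫_{-2}^{2} (4*t - 4) sin(-3*pi*t/2) dt = (-8/(3*pi)) - (8/pi) = -32/(3*pi).
Hence Im(c_{-3}) = (-1/4)·(-32/(3*pi)) = 8/(3*pi).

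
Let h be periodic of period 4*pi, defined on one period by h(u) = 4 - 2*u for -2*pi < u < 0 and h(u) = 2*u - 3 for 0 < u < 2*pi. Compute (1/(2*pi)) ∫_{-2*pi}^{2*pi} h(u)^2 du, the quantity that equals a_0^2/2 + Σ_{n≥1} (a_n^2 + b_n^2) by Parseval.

4*pi + 25 + 32*pi**2/3

(1/(2*pi)) ∫_{-2*pi}^{2*pi} h(u)^2 du = (1/(2*pi)) · (2*pi*(12*pi + 75 + 32*pi**2)/3) = 4*pi + 25 + 32*pi**2/3.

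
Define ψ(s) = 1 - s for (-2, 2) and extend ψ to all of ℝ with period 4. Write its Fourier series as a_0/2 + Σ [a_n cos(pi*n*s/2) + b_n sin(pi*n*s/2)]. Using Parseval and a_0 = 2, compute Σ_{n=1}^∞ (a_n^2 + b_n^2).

8/3

Parseval: a_0^2/2 + Σ_{n≥1} (a_n^2+b_n^2) = 1/2 ∫_{-2}^{2} ψ(s)^2 ds = 14/3.
Subtract a_0^2/2 = 2: Σ (a_n^2+b_n^2) = 8/3.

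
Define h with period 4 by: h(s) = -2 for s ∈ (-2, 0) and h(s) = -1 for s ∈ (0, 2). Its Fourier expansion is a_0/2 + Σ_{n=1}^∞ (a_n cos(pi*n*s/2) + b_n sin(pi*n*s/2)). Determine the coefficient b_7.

b_7 = 1/2 ∫_{-2}^{2} h(s) sin(7*pi*s/2) ds.
Split the integral at the breakpoints.
Directly, an antiderivative of (-2) sin(7*pi*s/2) is 4*cos(7*pi*s/2)/(7*pi); evaluating from -2 to 0: ∫_{-2}^{0} (-2) sin(7*pi*s/2) ds = (4/(7*pi)) - (-4/(7*pi)) = 8/(7*pi).
Directly, an antiderivative of (-1) sin(7*pi*s/2) is 2*cos(7*pi*s/2)/(7*pi); evaluating from 0 to 2: ∫_{0}^{2} (-1) sin(7*pi*s/2) ds = (-2/(7*pi)) - (2/(7*pi)) = -4/(7*pi).
Summing the pieces and multiplying by (1/2) gives b_7 = 2/(7*pi).

2/(7*pi)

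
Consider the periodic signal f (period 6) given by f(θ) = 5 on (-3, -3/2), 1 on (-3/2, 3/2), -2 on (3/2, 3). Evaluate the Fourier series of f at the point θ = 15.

3/2

θ = 15 differs from θ = 3 by 2 full period(s), and the series is 6-periodic.
At θ = 3 the one-sided limits are f(3^-) = -2 and f(3^+) = 5.
By Dirichlet's theorem the series converges to their average, [(-2) + (5)]/2 = 3/2.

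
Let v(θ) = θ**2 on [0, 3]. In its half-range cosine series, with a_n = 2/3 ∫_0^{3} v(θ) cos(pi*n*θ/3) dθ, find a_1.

a_1 = 2/3 ∫_0^{3} (θ**2) cos(pi*θ/3) dθ.
Integrating by parts twice (tabular method), an antiderivative of (θ**2) cos(pi*θ/3) is 3*θ**2*sin(pi*θ/3)/pi + 18*θ*cos(pi*θ/3)/pi**2 - 54*sin(pi*θ/3)/pi**3; evaluating from 0 to 3: ∫_{0}^{3} (θ**2) cos(pi*θ/3) dθ = (-54/pi**2) - (0) = -54/pi**2.
Hence a_1 = (2/3)·(-54/pi**2) = -36/pi**2.

-36/pi**2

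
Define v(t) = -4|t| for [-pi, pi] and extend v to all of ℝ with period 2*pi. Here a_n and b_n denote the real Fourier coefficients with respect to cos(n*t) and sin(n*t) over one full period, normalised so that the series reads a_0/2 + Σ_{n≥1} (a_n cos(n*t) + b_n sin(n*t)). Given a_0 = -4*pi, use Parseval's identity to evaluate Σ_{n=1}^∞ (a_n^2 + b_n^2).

Parseval: a_0^2/2 + Σ_{n≥1} (a_n^2+b_n^2) = 1/pi ∫_{-pi}^{pi} v(t)^2 dt = 32*pi**2/3.
Subtract a_0^2/2 = 8*pi**2: Σ (a_n^2+b_n^2) = 8*pi**2/3.

8*pi**2/3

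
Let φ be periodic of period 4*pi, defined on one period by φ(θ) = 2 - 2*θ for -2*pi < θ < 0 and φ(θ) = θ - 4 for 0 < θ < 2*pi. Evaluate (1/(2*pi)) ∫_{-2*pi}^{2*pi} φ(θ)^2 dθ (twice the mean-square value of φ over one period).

(1/(2*pi)) ∫_{-2*pi}^{2*pi} φ(θ)^2 dθ = (1/(2*pi)) · (40*pi*(3 + pi**2)/3) = 20 + 20*pi**2/3.

20 + 20*pi**2/3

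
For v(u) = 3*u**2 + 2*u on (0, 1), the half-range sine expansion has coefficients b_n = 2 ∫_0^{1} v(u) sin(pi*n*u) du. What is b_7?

b_7 = 2 ∫_0^{1} (3*u**2 + 2*u) sin(7*pi*u) du.
Integrating by parts twice (tabular method), an antiderivative of (3*u**2 + 2*u) sin(7*pi*u) is -3*u**2*cos(7*pi*u)/(7*pi) + 6*u*sin(7*pi*u)/(49*pi**2) - 2*u*cos(7*pi*u)/(7*pi) + 2*sin(7*pi*u)/(49*pi**2) + 6*cos(7*pi*u)/(343*pi**3); evaluating from 0 to 1: ∫_{0}^{1} (3*u**2 + 2*u) sin(7*pi*u) du = ((-6 + 245*pi**2)/(343*pi**3)) - (6/(343*pi**3)) = (-12 + 245*pi**2)/(343*pi**3).
Hence b_7 = 2·((-12 + 245*pi**2)/(343*pi**3)) = 2*(-12 + 245*pi**2)/(343*pi**3).

2*(-12 + 245*pi**2)/(343*pi**3)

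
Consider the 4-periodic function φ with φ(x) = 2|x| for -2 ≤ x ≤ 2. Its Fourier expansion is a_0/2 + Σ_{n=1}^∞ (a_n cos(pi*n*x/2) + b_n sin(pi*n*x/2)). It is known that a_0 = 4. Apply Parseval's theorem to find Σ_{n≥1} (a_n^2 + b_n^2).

8/3

Parseval: a_0^2/2 + Σ_{n≥1} (a_n^2+b_n^2) = 1/2 ∫_{-2}^{2} φ(x)^2 dx = 32/3.
Subtract a_0^2/2 = 8: Σ (a_n^2+b_n^2) = 8/3.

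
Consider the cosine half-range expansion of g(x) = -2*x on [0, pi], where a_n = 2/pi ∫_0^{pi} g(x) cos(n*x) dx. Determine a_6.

0

a_6 = 2/pi ∫_0^{pi} (-2*x) cos(6*x) dx.
Integrating by parts (boundary term plus one more integral), an antiderivative of (-2*x) cos(6*x) is -x*sin(6*x)/3 - cos(6*x)/18; evaluating from 0 to pi: ∫_{0}^{pi} (-2*x) cos(6*x) dx = (-1/18) - (-1/18) = 0.
Hence a_6 = (2/pi)·(0) = 0.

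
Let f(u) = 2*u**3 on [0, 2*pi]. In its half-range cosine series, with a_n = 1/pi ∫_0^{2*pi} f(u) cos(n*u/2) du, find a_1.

-96*pi + 384/pi

a_1 = 1/pi ∫_0^{2*pi} (2*u**3) cos(u/2) du.
Integrating by parts three times (tabular method), an antiderivative of (2*u**3) cos(u/2) is 4*u**3*sin(u/2) + 24*u**2*cos(u/2) - 96*u*sin(u/2) - 192*cos(u/2); evaluating from 0 to 2*pi: ∫_{0}^{2*pi} (2*u**3) cos(u/2) du = (192 - 96*pi**2) - (-192) = 384 - 96*pi**2.
Hence a_1 = (1/pi)·(384 - 96*pi**2) = -96*pi + 384/pi.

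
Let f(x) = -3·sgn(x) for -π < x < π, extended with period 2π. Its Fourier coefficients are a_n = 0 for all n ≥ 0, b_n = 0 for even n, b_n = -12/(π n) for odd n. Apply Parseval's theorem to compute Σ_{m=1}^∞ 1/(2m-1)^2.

pi**2/8

Parseval: Σ b_n^2 = (1/π) ∫_{-π}^{π} f(x)^2 dx = 18.
Only odd n contribute, with b_n^2 = 144/(π^2 n^2), so Σ_{m≥1} 1/(2m-1)^2 = π^2·(18)/144 = pi**2/8.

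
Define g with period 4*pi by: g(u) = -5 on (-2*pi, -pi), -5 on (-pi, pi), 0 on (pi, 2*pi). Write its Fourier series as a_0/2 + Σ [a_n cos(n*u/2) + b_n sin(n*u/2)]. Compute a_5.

a_5 = (1/(2*pi)) ∫_{-2*pi}^{2*pi} g(u) cos(5*u/2) du.
Split the integral at the breakpoints.
Directly, an antiderivative of (-5) cos(5*u/2) is -2*sin(5*u/2); evaluating from -2*pi to -pi: ∫_{-2*pi}^{-pi} (-5) cos(5*u/2) du = (2) - (0) = 2.
Directly, an antiderivative of (-5) cos(5*u/2) is -2*sin(5*u/2); evaluating from -pi to pi: ∫_{-pi}^{pi} (-5) cos(5*u/2) du = (-2) - (2) = -4.
∫_{pi}^{2*pi} (0) cos(5*u/2) du = 0.
Summing the pieces and multiplying by (1/(2*pi)) gives a_5 = -1/pi.

-1/pi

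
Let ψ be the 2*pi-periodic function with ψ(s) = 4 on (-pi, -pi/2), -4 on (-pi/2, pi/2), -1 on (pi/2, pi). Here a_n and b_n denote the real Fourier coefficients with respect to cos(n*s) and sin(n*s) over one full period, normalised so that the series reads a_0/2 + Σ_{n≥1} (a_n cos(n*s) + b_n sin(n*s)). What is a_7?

a_7 = 1/pi ∫_{-pi}^{pi} ψ(s) cos(7*s) ds.
Split the integral at the breakpoints.
Directly, an antiderivative of (4) cos(7*s) is 4*sin(7*s)/7; evaluating from -pi to -pi/2: ∫_{-pi}^{-pi/2} (4) cos(7*s) ds = (4/7) - (0) = 4/7.
Directly, an antiderivative of (-4) cos(7*s) is -4*sin(7*s)/7; evaluating from -pi/2 to pi/2: ∫_{-pi/2}^{pi/2} (-4) cos(7*s) ds = (4/7) - (-4/7) = 8/7.
Directly, an antiderivative of (-1) cos(7*s) is -sin(7*s)/7; evaluating from pi/2 to pi: ∫_{pi/2}^{pi} (-1) cos(7*s) ds = (0) - (1/7) = -1/7.
Summing the pieces and multiplying by (1/pi) gives a_7 = 11/(7*pi).

11/(7*pi)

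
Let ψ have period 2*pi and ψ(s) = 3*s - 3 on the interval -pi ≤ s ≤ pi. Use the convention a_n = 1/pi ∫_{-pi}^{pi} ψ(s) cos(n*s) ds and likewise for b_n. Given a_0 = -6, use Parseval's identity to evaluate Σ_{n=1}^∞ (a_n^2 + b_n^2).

Parseval: a_0^2/2 + Σ_{n≥1} (a_n^2+b_n^2) = 1/pi ∫_{-pi}^{pi} ψ(s)^2 ds = 18 + 6*pi**2.
Subtract a_0^2/2 = 18: Σ (a_n^2+b_n^2) = 6*pi**2.

6*pi**2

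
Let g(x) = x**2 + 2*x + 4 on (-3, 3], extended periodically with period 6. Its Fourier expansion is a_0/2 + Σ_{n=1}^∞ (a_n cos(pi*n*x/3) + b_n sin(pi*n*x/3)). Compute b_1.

12/pi

b_1 = 1/3 ∫_{-3}^{3} g(x) sin(pi*x/3) dx.
Integrating by parts twice (tabular method), an antiderivative of (x**2 + 2*x + 4) sin(pi*x/3) is -3*x**2*cos(pi*x/3)/pi + 18*x*sin(pi*x/3)/pi**2 - 6*x*cos(pi*x/3)/pi + 18*sin(pi*x/3)/pi**2 - 12*cos(pi*x/3)/pi + 54*cos(pi*x/3)/pi**3; evaluating from -3 to 3: ∫_{-3}^{3} (x**2 + 2*x + 4) sin(pi*x/3) dx = (-54/pi**3 + 57/pi) - (-54/pi**3 + 21/pi) = 36/pi.
Hence b_1 = (1/3)·(36/pi) = 12/pi.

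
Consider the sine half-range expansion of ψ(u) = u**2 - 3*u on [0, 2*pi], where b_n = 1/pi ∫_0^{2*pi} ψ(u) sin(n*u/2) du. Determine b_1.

b_1 = 1/pi ∫_0^{2*pi} (u**2 - 3*u) sin(u/2) du.
Integrating by parts twice (tabular method), an antiderivative of (u**2 - 3*u) sin(u/2) is -2*u**2*cos(u/2) + 8*u*sin(u/2) + 6*u*cos(u/2) - 12*sin(u/2) + 16*cos(u/2); evaluating from 0 to 2*pi: ∫_{0}^{2*pi} (u**2 - 3*u) sin(u/2) du = (-12*pi - 16 + 8*pi**2) - (16) = -12*pi - 32 + 8*pi**2.
Hence b_1 = (1/pi)·(-12*pi - 32 + 8*pi**2) = -12 - 32/pi + 8*pi.

-12 - 32/pi + 8*pi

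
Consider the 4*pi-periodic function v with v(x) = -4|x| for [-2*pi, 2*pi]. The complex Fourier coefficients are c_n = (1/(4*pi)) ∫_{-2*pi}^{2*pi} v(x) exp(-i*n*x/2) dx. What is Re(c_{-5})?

16/(25*pi)

Since v is real-valued, Re(c_{-5}) = (1/(4*pi)) ∫_{-2*pi}^{2*pi} v(x) cos(-5*x/2) dx = a_{5}/2.
v is even and cos(-5*x/2) is even, so the integrand is even: ∫_{-2*pi}^{2*pi} v(x) cos(-5*x/2) dx = 2∫_0^{2*pi} v(x) cos(-5*x/2) dx.
Integrating by parts (boundary term plus one more integral), an antiderivative of (-4*x) cos(-5*x/2) is -8*x*sin(5*x/2)/5 - 16*cos(5*x/2)/25; evaluating from 0 to 2*pi: ∫_{0}^{2*pi} (-4*x) cos(-5*x/2) dx = (16/25) - (-16/25) = 32/25.
So ∫_{-2*pi}^{2*pi} v(x) cos(-5*x/2) dx = 64/25.
Hence Re(c_{-5}) = (1/(4*pi))·(64/25) = 16/(25*pi).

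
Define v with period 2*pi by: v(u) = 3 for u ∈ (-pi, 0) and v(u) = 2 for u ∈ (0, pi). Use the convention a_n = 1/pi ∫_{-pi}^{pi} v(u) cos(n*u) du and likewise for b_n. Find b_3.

-2/(3*pi)

b_3 = 1/pi ∫_{-pi}^{pi} v(u) sin(3*u) du.
Split the integral at the breakpoints.
Directly, an antiderivative of (3) sin(3*u) is -cos(3*u); evaluating from -pi to 0: ∫_{-pi}^{0} (3) sin(3*u) du = (-1) - (1) = -2.
Directly, an antiderivative of (2) sin(3*u) is -2*cos(3*u)/3; evaluating from 0 to pi: ∫_{0}^{pi} (2) sin(3*u) du = (2/3) - (-2/3) = 4/3.
Summing the pieces and multiplying by (1/pi) gives b_3 = -2/(3*pi).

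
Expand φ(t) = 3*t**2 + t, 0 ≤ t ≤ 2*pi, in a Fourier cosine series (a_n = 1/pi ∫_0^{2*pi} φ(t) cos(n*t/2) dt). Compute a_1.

-48 - 8/pi

a_1 = 1/pi ∫_0^{2*pi} (3*t**2 + t) cos(t/2) dt.
Integrating by parts twice (tabular method), an antiderivative of (3*t**2 + t) cos(t/2) is 6*t**2*sin(t/2) + 2*t*sin(t/2) + 24*t*cos(t/2) - 48*sin(t/2) + 4*cos(t/2); evaluating from 0 to 2*pi: ∫_{0}^{2*pi} (3*t**2 + t) cos(t/2) dt = (-48*pi - 4) - (4) = -48*pi - 8.
Hence a_1 = (1/pi)·(-48*pi - 8) = -48 - 8/pi.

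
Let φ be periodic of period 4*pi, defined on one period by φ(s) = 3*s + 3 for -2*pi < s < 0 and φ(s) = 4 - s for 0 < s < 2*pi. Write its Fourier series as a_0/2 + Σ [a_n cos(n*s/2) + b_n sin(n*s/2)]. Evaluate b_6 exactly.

b_6 = (1/(2*pi)) ∫_{-2*pi}^{2*pi} φ(s) sin(3*s) ds.
Split the integral at the breakpoints.
Integrating by parts (boundary term plus one more integral), an antiderivative of (3*s + 3) sin(3*s) is -s*cos(3*s) + sin(3*s)/3 - cos(3*s); evaluating from -2*pi to 0: ∫_{-2*pi}^{0} (3*s + 3) sin(3*s) ds = (-1) - (-1 + 2*pi) = -2*pi.
Integrating by parts (boundary term plus one more integral), an antiderivative of (4 - s) sin(3*s) is s*cos(3*s)/3 - sin(3*s)/9 - 4*cos(3*s)/3; evaluating from 0 to 2*pi: ∫_{0}^{2*pi} (4 - s) sin(3*s) ds = (-4/3 + 2*pi/3) - (-4/3) = 2*pi/3.
Summing the pieces and multiplying by (1/(2*pi)) gives b_6 = -2/3.

-2/3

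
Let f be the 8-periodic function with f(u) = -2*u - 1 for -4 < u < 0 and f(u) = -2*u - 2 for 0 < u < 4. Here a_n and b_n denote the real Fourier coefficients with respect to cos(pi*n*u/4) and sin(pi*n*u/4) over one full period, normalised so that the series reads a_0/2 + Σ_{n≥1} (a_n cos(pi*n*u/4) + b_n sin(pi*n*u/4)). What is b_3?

b_3 = 1/4 ∫_{-4}^{4} f(u) sin(3*pi*u/4) du.
Split the integral at the breakpoints.
Integrating by parts (boundary term plus one more integral), an antiderivative of (-2*u - 1) sin(3*pi*u/4) is 8*u*cos(3*pi*u/4)/(3*pi) - 32*sin(3*pi*u/4)/(9*pi**2) + 4*cos(3*pi*u/4)/(3*pi); evaluating from -4 to 0: ∫_{-4}^{0} (-2*u - 1) sin(3*pi*u/4) du = (4/(3*pi)) - (28/(3*pi)) = -8/pi.
Integrating by parts (boundary term plus one more integral), an antiderivative of (-2*u - 2) sin(3*pi*u/4) is 8*u*cos(3*pi*u/4)/(3*pi) - 32*sin(3*pi*u/4)/(9*pi**2) + 8*cos(3*pi*u/4)/(3*pi); evaluating from 0 to 4: ∫_{0}^{4} (-2*u - 2) sin(3*pi*u/4) du = (-40/(3*pi)) - (8/(3*pi)) = -16/pi.
Summing the pieces and multiplying by (1/4) gives b_3 = -6/pi.

-6/pi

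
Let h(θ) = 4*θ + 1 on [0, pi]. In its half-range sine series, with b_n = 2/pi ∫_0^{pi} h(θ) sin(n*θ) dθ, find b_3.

b_3 = 2/pi ∫_0^{pi} (4*θ + 1) sin(3*θ) dθ.
Integrating by parts (boundary term plus one more integral), an antiderivative of (4*θ + 1) sin(3*θ) is -4*θ*cos(3*θ)/3 + 4*sin(3*θ)/9 - cos(3*θ)/3; evaluating from 0 to pi: ∫_{0}^{pi} (4*θ + 1) sin(3*θ) dθ = (1/3 + 4*pi/3) - (-1/3) = 2/3 + 4*pi/3.
Hence b_3 = (2/pi)·(2/3 + 4*pi/3) = 4*(1 + 2*pi)/(3*pi).

4*(1 + 2*pi)/(3*pi)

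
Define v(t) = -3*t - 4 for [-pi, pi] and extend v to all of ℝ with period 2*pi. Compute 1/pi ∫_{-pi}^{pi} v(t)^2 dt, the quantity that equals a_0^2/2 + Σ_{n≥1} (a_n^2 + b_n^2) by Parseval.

32 + 6*pi**2

1/pi ∫_{-pi}^{pi} v(t)^2 dt = 1/pi · (32*pi + 6*pi**3) = 32 + 6*pi**2.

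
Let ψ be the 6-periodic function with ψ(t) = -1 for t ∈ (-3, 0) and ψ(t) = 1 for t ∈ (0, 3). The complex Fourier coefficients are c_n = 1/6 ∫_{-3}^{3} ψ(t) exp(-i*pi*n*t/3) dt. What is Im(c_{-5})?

Since ψ is real-valued, Im(c_{-5}) = -1/6 ∫_{-3}^{3} ψ(t) sin(-5*pi*t/3) dt = b_{5}/2.
ψ is odd and sin(-5*pi*t/3) is odd, so the integrand is even: ∫_{-3}^{3} ψ(t) sin(-5*pi*t/3) dt = 2∫_0^{3} ψ(t) sin(-5*pi*t/3) dt.
Directly, an antiderivative of (1) sin(-5*pi*t/3) is 3*cos(5*pi*t/3)/(5*pi); evaluating from 0 to 3: ∫_{0}^{3} (1) sin(-5*pi*t/3) dt = (-3/(5*pi)) - (3/(5*pi)) = -6/(5*pi).
So ∫_{-3}^{3} ψ(t) sin(-5*pi*t/3) dt = -12/(5*pi).
Hence Im(c_{-5}) = (-1/6)·(-12/(5*pi)) = 2/(5*pi).

2/(5*pi)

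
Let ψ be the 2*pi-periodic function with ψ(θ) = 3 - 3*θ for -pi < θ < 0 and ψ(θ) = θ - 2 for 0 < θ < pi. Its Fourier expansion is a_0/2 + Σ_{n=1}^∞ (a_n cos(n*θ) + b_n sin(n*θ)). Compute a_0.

1 + 2*pi

a_0 = 1/pi ∫_{-pi}^{pi} ψ(θ) dθ = 1/pi · (pi*(1 + 2*pi)) = 1 + 2*pi.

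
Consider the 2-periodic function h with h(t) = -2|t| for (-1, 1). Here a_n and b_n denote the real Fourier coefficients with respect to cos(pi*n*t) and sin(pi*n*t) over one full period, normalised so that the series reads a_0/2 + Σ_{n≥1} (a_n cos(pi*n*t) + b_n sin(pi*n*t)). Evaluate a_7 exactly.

a_7 = ∫_{-1}^{1} h(t) cos(7*pi*t) dt.
h is even and cos(7*pi*t) is even, so the integrand is even and a_7 = 2 ∫_0^{1} h(t) cos(7*pi*t) dt.
Integrating by parts (boundary term plus one more integral), an antiderivative of (-2*t) cos(7*pi*t) is -2*t*sin(7*pi*t)/(7*pi) - 2*cos(7*pi*t)/(49*pi**2); evaluating from 0 to 1: ∫_{0}^{1} (-2*t) cos(7*pi*t) dt = (2/(49*pi**2)) - (-2/(49*pi**2)) = 4/(49*pi**2).
Hence a_7 = 2·(4/(49*pi**2)) = 8/(49*pi**2).

8/(49*pi**2)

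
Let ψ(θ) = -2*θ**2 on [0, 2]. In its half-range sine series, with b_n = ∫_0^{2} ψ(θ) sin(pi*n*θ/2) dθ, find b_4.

b_4 = ∫_0^{2} (-2*θ**2) sin(2*pi*θ) dθ.
Integrating by parts twice (tabular method), an antiderivative of (-2*θ**2) sin(2*pi*θ) is θ**2*cos(2*pi*θ)/pi - θ*sin(2*pi*θ)/pi**2 - cos(2*pi*θ)/(2*pi**3); evaluating from 0 to 2: ∫_{0}^{2} (-2*θ**2) sin(2*pi*θ) dθ = (-1/(2*pi**3) + 4/pi) - (-1/(2*pi**3)) = 4/pi.
Hence b_4 = 4/pi.

4/pi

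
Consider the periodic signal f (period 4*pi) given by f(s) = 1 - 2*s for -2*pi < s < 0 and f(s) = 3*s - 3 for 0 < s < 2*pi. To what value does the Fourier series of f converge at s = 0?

-1

At s = 0 the one-sided limits are f(0^-) = 1 and f(0^+) = -3.
By Dirichlet's theorem the series converges to their average, [(1) + (-3)]/2 = -1.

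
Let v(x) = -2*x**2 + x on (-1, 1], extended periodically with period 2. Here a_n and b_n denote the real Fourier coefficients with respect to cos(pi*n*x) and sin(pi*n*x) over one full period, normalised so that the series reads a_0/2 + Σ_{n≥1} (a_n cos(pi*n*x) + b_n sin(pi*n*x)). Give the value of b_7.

2/(7*pi)

b_7 = ∫_{-1}^{1} v(x) sin(7*pi*x) dx.
Integrating by parts twice (tabular method), an antiderivative of (-2*x**2 + x) sin(7*pi*x) is 2*x**2*cos(7*pi*x)/(7*pi) - 4*x*sin(7*pi*x)/(49*pi**2) - x*cos(7*pi*x)/(7*pi) + sin(7*pi*x)/(49*pi**2) - 4*cos(7*pi*x)/(343*pi**3); evaluating from -1 to 1: ∫_{-1}^{1} (-2*x**2 + x) sin(7*pi*x) dx = ((4 - 49*pi**2)/(343*pi**3)) - ((4 - 147*pi**2)/(343*pi**3)) = 2/(7*pi).
Hence b_7 = 2/(7*pi).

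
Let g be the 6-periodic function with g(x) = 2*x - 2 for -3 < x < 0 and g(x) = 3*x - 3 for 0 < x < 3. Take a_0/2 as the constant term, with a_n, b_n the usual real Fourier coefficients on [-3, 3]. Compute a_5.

-6/(25*pi**2)

a_5 = 1/3 ∫_{-3}^{3} g(x) cos(5*pi*x/3) dx.
Split the integral at the breakpoints.
Integrating by parts (boundary term plus one more integral), an antiderivative of (2*x - 2) cos(5*pi*x/3) is 6*x*sin(5*pi*x/3)/(5*pi) - 6*sin(5*pi*x/3)/(5*pi) + 18*cos(5*pi*x/3)/(25*pi**2); evaluating from -3 to 0: ∫_{-3}^{0} (2*x - 2) cos(5*pi*x/3) dx = (18/(25*pi**2)) - (-18/(25*pi**2)) = 36/(25*pi**2).
Integrating by parts (boundary term plus one more integral), an antiderivative of (3*x - 3) cos(5*pi*x/3) is 9*x*sin(5*pi*x/3)/(5*pi) - 9*sin(5*pi*x/3)/(5*pi) + 27*cos(5*pi*x/3)/(25*pi**2); evaluating from 0 to 3: ∫_{0}^{3} (3*x - 3) cos(5*pi*x/3) dx = (-27/(25*pi**2)) - (27/(25*pi**2)) = -54/(25*pi**2).
Summing the pieces and multiplying by (1/3) gives a_5 = -6/(25*pi**2).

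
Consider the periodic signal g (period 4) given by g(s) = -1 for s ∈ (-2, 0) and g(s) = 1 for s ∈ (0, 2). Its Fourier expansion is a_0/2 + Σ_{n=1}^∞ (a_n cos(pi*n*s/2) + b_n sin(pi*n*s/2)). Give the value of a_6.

0

a_6 = 1/2 ∫_{-2}^{2} g(s) cos(3*pi*s) ds.
g is odd and cos(3*pi*s) is even, so the integrand is odd over a symmetric interval and the integral vanishes.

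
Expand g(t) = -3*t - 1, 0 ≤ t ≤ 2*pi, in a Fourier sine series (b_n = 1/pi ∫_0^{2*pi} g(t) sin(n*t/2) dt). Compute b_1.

b_1 = 1/pi ∫_0^{2*pi} (-3*t - 1) sin(t/2) dt.
Integrating by parts (boundary term plus one more integral), an antiderivative of (-3*t - 1) sin(t/2) is 6*t*cos(t/2) - 12*sin(t/2) + 2*cos(t/2); evaluating from 0 to 2*pi: ∫_{0}^{2*pi} (-3*t - 1) sin(t/2) dt = (-12*pi - 2) - (2) = -12*pi - 4.
Hence b_1 = (1/pi)·(-12*pi - 4) = -12 - 4/pi.

-12 - 4/pi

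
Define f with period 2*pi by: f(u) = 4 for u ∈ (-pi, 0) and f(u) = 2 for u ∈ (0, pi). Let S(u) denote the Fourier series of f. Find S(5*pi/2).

2

u = 5*pi/2 differs from u = pi/2 by 1 full period(s), and the series is 2*pi-periodic.
f is continuous at u = pi/2 with value 2, so the series converges to 2 there.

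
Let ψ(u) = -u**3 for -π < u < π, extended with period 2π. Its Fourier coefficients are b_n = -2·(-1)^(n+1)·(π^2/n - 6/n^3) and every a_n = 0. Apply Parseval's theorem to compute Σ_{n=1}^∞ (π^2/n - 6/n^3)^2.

Parseval: Σ b_n^2 = (1/π) ∫_{-π}^{π} ψ(u)^2 du = 2*pi**6/7.
b_n^2 = 4·(π^2/n - 6/n^3)^2, so the sum equals (2*pi**6/7)/4 = pi**6/14.

pi**6/14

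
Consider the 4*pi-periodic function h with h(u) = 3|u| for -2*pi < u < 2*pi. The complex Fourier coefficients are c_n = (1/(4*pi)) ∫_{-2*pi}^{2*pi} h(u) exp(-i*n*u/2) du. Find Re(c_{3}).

Since h is real-valued, Re(c_{3}) = (1/(4*pi)) ∫_{-2*pi}^{2*pi} h(u) cos(3*u/2) du = a_{3}/2.
h is even and cos(3*u/2) is even, so the integrand is even: ∫_{-2*pi}^{2*pi} h(u) cos(3*u/2) du = 2∫_0^{2*pi} h(u) cos(3*u/2) du.
Integrating by parts (boundary term plus one more integral), an antiderivative of (3*u) cos(3*u/2) is 2*u*sin(3*u/2) + 4*cos(3*u/2)/3; evaluating from 0 to 2*pi: ∫_{0}^{2*pi} (3*u) cos(3*u/2) du = (-4/3) - (4/3) = -8/3.
So ∫_{-2*pi}^{2*pi} h(u) cos(3*u/2) du = -16/3.
Hence Re(c_{3}) = (1/(4*pi))·(-16/3) = -4/(3*pi).

-4/(3*pi)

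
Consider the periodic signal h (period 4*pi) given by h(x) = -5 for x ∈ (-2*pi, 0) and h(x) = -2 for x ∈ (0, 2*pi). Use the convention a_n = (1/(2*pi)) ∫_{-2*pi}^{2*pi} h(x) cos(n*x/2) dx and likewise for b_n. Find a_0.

a_0 = (1/(2*pi)) ∫_{-2*pi}^{2*pi} h(x) dx = (1/(2*pi)) · (-14*pi) = -7.

-7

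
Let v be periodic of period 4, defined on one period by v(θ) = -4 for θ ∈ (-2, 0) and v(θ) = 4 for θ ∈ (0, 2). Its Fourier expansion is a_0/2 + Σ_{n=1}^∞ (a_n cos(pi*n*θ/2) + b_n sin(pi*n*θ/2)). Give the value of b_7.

b_7 = 1/2 ∫_{-2}^{2} v(θ) sin(7*pi*θ/2) dθ.
v is odd and sin(7*pi*θ/2) is odd, so the integrand is even and b_7 = ∫_0^{2} v(θ) sin(7*pi*θ/2) dθ.
Directly, an antiderivative of (4) sin(7*pi*θ/2) is -8*cos(7*pi*θ/2)/(7*pi); evaluating from 0 to 2: ∫_{0}^{2} (4) sin(7*pi*θ/2) dθ = (8/(7*pi)) - (-8/(7*pi)) = 16/(7*pi).
Hence b_7 = 16/(7*pi).

16/(7*pi)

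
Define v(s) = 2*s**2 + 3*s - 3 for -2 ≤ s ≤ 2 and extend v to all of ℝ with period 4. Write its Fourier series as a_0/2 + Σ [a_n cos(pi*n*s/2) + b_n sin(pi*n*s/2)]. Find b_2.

-6/pi

b_2 = 1/2 ∫_{-2}^{2} v(s) sin(pi*s) ds.
Integrating by parts twice (tabular method), an antiderivative of (2*s**2 + 3*s - 3) sin(pi*s) is -2*s**2*cos(pi*s)/pi + 4*s*sin(pi*s)/pi**2 - 3*s*cos(pi*s)/pi + 3*sin(pi*s)/pi**2 + 4*cos(pi*s)/pi**3 + 3*cos(pi*s)/pi; evaluating from -2 to 2: ∫_{-2}^{2} (2*s**2 + 3*s - 3) sin(pi*s) ds = (-11/pi + 4/pi**3) - ((4 + pi**2)/pi**3) = -12/pi.
Hence b_2 = (1/2)·(-12/pi) = -6/pi.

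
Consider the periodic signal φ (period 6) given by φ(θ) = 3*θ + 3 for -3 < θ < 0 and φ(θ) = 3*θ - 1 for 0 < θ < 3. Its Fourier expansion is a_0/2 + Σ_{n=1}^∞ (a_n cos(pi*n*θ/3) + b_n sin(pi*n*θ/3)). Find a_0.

2

a_0 = 1/3 ∫_{-3}^{3} φ(θ) dθ = 1/3 · (6) = 2.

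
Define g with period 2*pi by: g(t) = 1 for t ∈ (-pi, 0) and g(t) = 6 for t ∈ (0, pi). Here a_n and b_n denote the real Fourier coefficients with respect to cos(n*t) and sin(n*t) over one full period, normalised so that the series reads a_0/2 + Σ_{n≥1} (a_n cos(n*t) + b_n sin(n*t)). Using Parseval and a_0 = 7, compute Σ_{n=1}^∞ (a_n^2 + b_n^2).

Parseval: a_0^2/2 + Σ_{n≥1} (a_n^2+b_n^2) = 1/pi ∫_{-pi}^{pi} g(t)^2 dt = 37.
Subtract a_0^2/2 = 49/2: Σ (a_n^2+b_n^2) = 25/2.

25/2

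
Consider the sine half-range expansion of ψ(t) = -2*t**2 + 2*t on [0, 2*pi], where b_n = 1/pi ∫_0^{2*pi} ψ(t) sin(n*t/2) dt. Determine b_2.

b_2 = 1/pi ∫_0^{2*pi} (-2*t**2 + 2*t) sin(t) dt.
Integrating by parts twice (tabular method), an antiderivative of (-2*t**2 + 2*t) sin(t) is 2*t**2*cos(t) - 4*t*sin(t) - 2*t*cos(t) + 2*sin(t) - 4*cos(t); evaluating from 0 to 2*pi: ∫_{0}^{2*pi} (-2*t**2 + 2*t) sin(t) dt = (-4*pi - 4 + 8*pi**2) - (-4) = 4*pi*(-1 + 2*pi).
Hence b_2 = (1/pi)·(4*pi*(-1 + 2*pi)) = -4 + 8*pi.

-4 + 8*pi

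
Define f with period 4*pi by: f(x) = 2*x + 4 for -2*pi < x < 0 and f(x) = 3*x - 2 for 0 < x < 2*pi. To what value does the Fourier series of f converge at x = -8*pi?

1

x = -8*pi differs from x = 0 by -2 full period(s), and the series is 4*pi-periodic.
At x = 0 the one-sided limits are f(0^-) = 4 and f(0^+) = -2.
By Dirichlet's theorem the series converges to their average, [(4) + (-2)]/2 = 1.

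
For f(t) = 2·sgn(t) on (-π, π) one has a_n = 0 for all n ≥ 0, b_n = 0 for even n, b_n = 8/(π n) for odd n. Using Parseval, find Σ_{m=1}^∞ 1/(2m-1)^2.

pi**2/8

Parseval: Σ b_n^2 = (1/π) ∫_{-π}^{π} f(t)^2 dt = 8.
Only odd n contribute, with b_n^2 = 64/(π^2 n^2), so Σ_{m≥1} 1/(2m-1)^2 = π^2·(8)/64 = pi**2/8.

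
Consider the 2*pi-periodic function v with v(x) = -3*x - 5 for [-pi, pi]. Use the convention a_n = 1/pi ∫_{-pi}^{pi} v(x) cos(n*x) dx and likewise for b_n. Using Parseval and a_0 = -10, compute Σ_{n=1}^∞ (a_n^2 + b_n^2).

6*pi**2

Parseval: a_0^2/2 + Σ_{n≥1} (a_n^2+b_n^2) = 1/pi ∫_{-pi}^{pi} v(x)^2 dx = 50 + 6*pi**2.
Subtract a_0^2/2 = 50: Σ (a_n^2+b_n^2) = 6*pi**2.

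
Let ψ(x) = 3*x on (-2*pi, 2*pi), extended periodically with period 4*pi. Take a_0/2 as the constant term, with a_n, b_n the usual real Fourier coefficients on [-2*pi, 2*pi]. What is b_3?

4

b_3 = (1/(2*pi)) ∫_{-2*pi}^{2*pi} ψ(x) sin(3*x/2) dx.
ψ is odd and sin(3*x/2) is odd, so the integrand is even and b_3 = 1/pi ∫_0^{2*pi} ψ(x) sin(3*x/2) dx.
Integrating by parts (boundary term plus one more integral), an antiderivative of (3*x) sin(3*x/2) is -2*x*cos(3*x/2) + 4*sin(3*x/2)/3; evaluating from 0 to 2*pi: ∫_{0}^{2*pi} (3*x) sin(3*x/2) dx = (4*pi) - (0) = 4*pi.
Hence b_3 = (1/pi)·(4*pi) = 4.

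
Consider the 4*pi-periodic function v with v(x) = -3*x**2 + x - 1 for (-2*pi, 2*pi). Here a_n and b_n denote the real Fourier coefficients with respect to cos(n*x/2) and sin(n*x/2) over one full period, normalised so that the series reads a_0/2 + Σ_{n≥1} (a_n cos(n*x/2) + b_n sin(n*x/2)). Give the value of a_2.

a_2 = (1/(2*pi)) ∫_{-2*pi}^{2*pi} v(x) cos(x) dx.
Integrating by parts twice (tabular method), an antiderivative of (-3*x**2 + x - 1) cos(x) is -3*x**2*sin(x) + x*sin(x) - 6*x*cos(x) + 5*sin(x) + cos(x); evaluating from -2*pi to 2*pi: ∫_{-2*pi}^{2*pi} (-3*x**2 + x - 1) cos(x) dx = (1 - 12*pi) - (1 + 12*pi) = -24*pi.
Hence a_2 = (1/(2*pi))·(-24*pi) = -12.

-12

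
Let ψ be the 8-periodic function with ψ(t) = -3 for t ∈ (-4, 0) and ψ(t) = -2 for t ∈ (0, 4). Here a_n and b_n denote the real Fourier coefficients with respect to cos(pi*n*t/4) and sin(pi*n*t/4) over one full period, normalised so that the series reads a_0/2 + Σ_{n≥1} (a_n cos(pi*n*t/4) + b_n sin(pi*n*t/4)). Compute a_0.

-5

a_0 = 1/4 ∫_{-4}^{4} ψ(t) dt = 1/4 · (-20) = -5.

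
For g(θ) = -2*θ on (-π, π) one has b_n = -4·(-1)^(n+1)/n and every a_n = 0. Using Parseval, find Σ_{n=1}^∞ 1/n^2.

pi**2/6

Parseval: Σ b_n^2 = (1/π) ∫_{-π}^{π} g(θ)^2 dθ = 8*pi**2/3.
Σ b_n^2 = Σ 16/n^2, so Σ 1/n^2 = (8*pi**2/3)/16 = pi**2/6.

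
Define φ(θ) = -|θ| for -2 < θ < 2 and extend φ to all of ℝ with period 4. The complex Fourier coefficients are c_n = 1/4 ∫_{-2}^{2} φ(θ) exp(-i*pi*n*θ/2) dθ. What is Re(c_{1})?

Since φ is real-valued, Re(c_{1}) = 1/4 ∫_{-2}^{2} φ(θ) cos(pi*θ/2) dθ = a_{1}/2.
φ is even and cos(pi*θ/2) is even, so the integrand is even: ∫_{-2}^{2} φ(θ) cos(pi*θ/2) dθ = 2∫_0^{2} φ(θ) cos(pi*θ/2) dθ.
Integrating by parts (boundary term plus one more integral), an antiderivative of (-θ) cos(pi*θ/2) is -2*θ*sin(pi*θ/2)/pi - 4*cos(pi*θ/2)/pi**2; evaluating from 0 to 2: ∫_{0}^{2} (-θ) cos(pi*θ/2) dθ = (4/pi**2) - (-4/pi**2) = 8/pi**2.
So ∫_{-2}^{2} φ(θ) cos(pi*θ/2) dθ = 16/pi**2.
Hence Re(c_{1}) = (1/4)·(16/pi**2) = 4/pi**2.

4/pi**2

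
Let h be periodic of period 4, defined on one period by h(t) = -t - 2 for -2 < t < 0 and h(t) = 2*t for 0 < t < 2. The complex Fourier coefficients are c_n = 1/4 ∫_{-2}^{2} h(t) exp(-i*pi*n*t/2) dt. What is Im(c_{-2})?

-1/(2*pi)

Since h is real-valued, Im(c_{-2}) = -1/4 ∫_{-2}^{2} h(t) sin(-pi*t) dt = b_{2}/2.
Split the integral at the breakpoints.
Integrating by parts (boundary term plus one more integral), an antiderivative of (-t - 2) sin(-pi*t) is -t*cos(pi*t)/pi + sin(pi*t)/pi**2 - 2*cos(pi*t)/pi; evaluating from -2 to 0: ∫_{-2}^{0} (-t - 2) sin(-pi*t) dt = (-2/pi) - (0) = -2/pi.
Integrating by parts (boundary term plus one more integral), an antiderivative of (2*t) sin(-pi*t) is 2*t*cos(pi*t)/pi - 2*sin(pi*t)/pi**2; evaluating from 0 to 2: ∫_{0}^{2} (2*t) sin(-pi*t) dt = (4/pi) - (0) = 4/pi.
So ∫_{-2}^{2} h(t) sin(-pi*t) dt = 2/pi.
Hence Im(c_{-2}) = (-1/4)·(2/pi) = -1/(2*pi).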